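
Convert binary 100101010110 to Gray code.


Binary: 100101010110
Gray code: G = B XOR (B >> 1)
B >> 1 = 010010101011
100101010110 XOR 010010101011:
  1 XOR 0 = 1
  0 XOR 1 = 1
  0 XOR 0 = 0
  1 XOR 0 = 1
  0 XOR 1 = 1
  1 XOR 0 = 1
  0 XOR 1 = 1
  1 XOR 0 = 1
  0 XOR 1 = 1
  1 XOR 0 = 1
  1 XOR 1 = 0
  0 XOR 1 = 1
= 110111111101


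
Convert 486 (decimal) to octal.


Divide by 8 repeatedly:
486 ÷ 8 = 60 remainder 6
60 ÷ 8 = 7 remainder 4
7 ÷ 8 = 0 remainder 7
Reading remainders bottom-up:
= 0o746


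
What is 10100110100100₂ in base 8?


Group into 3-bit groups: 010100110100100
  010 = 2
  100 = 4
  110 = 6
  100 = 4
  100 = 4
= 0o24644


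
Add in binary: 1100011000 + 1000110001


Align and add column by column (LSB to MSB, carry propagating):
  01100011000
+ 01000110001
  -----------
  col 0: 0 + 1 + 0 (carry in) = 1 → bit 1, carry out 0
  col 1: 0 + 0 + 0 (carry in) = 0 → bit 0, carry out 0
  col 2: 0 + 0 + 0 (carry in) = 0 → bit 0, carry out 0
  col 3: 1 + 0 + 0 (carry in) = 1 → bit 1, carry out 0
  col 4: 1 + 1 + 0 (carry in) = 2 → bit 0, carry out 1
  col 5: 0 + 1 + 1 (carry in) = 2 → bit 0, carry out 1
  col 6: 0 + 0 + 1 (carry in) = 1 → bit 1, carry out 0
  col 7: 0 + 0 + 0 (carry in) = 0 → bit 0, carry out 0
  col 8: 1 + 0 + 0 (carry in) = 1 → bit 1, carry out 0
  col 9: 1 + 1 + 0 (carry in) = 2 → bit 0, carry out 1
  col 10: 0 + 0 + 1 (carry in) = 1 → bit 1, carry out 0
Reading bits MSB→LSB: 10101001001
Strip leading zeros: 10101001001
= 10101001001


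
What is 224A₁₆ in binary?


Each hex digit → 4 binary bits:
  2 = 0010
  2 = 0010
  4 = 0100
  A = 1010
Concatenate: 0010 0010 0100 1010
= 0010001001001010


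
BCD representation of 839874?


Each digit → 4-bit binary:
  8 → 1000
  3 → 0011
  9 → 1001
  8 → 1000
  7 → 0111
  4 → 0100
= 1000 0011 1001 1000 0111 0100


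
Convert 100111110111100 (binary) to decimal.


Positional values:
Bit 2: 1 × 2^2 = 4
Bit 3: 1 × 2^3 = 8
Bit 4: 1 × 2^4 = 16
Bit 5: 1 × 2^5 = 32
Bit 7: 1 × 2^7 = 128
Bit 8: 1 × 2^8 = 256
Bit 9: 1 × 2^9 = 512
Bit 10: 1 × 2^10 = 1024
Bit 11: 1 × 2^11 = 2048
Bit 14: 1 × 2^14 = 16384
Sum = 4 + 8 + 16 + 32 + 128 + 256 + 512 + 1024 + 2048 + 16384
= 20412


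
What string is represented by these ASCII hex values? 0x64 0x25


Codes (hex): 0x64 0x25
Per-code ASCII lookup:
  0x64 = 100  (range 97-122: lowercase, 100 - 97 = 3) → 'd'
  0x25 = 37  (special character) → '%'
= 'd%'


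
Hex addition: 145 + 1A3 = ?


Align and add column by column (LSB to MSB, each column mod 16 with carry):
  0145
+ 01A3
  ----
  col 0: 5(5) + 3(3) + 0 (carry in) = 8 → 8(8), carry out 0
  col 1: 4(4) + A(10) + 0 (carry in) = 14 → E(14), carry out 0
  col 2: 1(1) + 1(1) + 0 (carry in) = 2 → 2(2), carry out 0
  col 3: 0(0) + 0(0) + 0 (carry in) = 0 → 0(0), carry out 0
Reading digits MSB→LSB: 02E8
Strip leading zeros: 2E8
= 0x2E8


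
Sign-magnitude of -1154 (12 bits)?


Sign bit: 1 (negative)
Magnitude: 1154 = 10010000010
= 110010000010


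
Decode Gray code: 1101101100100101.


Gray code: 1101101100100101
MSB stays the same: 1
Each subsequent bit = prev_binary XOR current_gray:
  B[1] = 1 XOR 1 = 0
  B[2] = 0 XOR 0 = 0
  B[3] = 0 XOR 1 = 1
  B[4] = 1 XOR 1 = 0
  B[5] = 0 XOR 0 = 0
  B[6] = 0 XOR 1 = 1
  B[7] = 1 XOR 1 = 0
  B[8] = 0 XOR 0 = 0
  B[9] = 0 XOR 0 = 0
  B[10] = 0 XOR 1 = 1
  B[11] = 1 XOR 0 = 1
  B[12] = 1 XOR 0 = 1
  B[13] = 1 XOR 1 = 0
  B[14] = 0 XOR 0 = 0
  B[15] = 0 XOR 1 = 1
= 1001001000111001 (37433 decimal)


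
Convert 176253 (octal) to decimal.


Positional values:
Position 0: 3 × 8^0 = 3
Position 1: 5 × 8^1 = 40
Position 2: 2 × 8^2 = 128
Position 3: 6 × 8^3 = 3072
Position 4: 7 × 8^4 = 28672
Position 5: 1 × 8^5 = 32768
Sum = 3 + 40 + 128 + 3072 + 28672 + 32768
= 64683


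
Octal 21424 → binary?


Each octal digit → 3 binary bits:
  2 = 010
  1 = 001
  4 = 100
  2 = 010
  4 = 100
Concatenate: 010 001 100 010 100
= 010001100010100


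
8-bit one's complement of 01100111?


Original: 01100111
Invert all bits:
  bit 0: 0 → 1
  bit 1: 1 → 0
  bit 2: 1 → 0
  bit 3: 0 → 1
  bit 4: 0 → 1
  bit 5: 1 → 0
  bit 6: 1 → 0
  bit 7: 1 → 0
= 10011000


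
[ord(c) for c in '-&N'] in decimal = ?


String: '-&N'  (3 characters)
Per-character ASCII lookup:
  '-': special character: '-' = 45
  '&': special character: '&' = 38
  'N': uppercase starts at 65: 'N' = 65 + 13 = 78
= 45 38 78


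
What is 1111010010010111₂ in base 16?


Group into 4-bit nibbles: 1111010010010111
  1111 = F
  0100 = 4
  1001 = 9
  0111 = 7
= 0xF497


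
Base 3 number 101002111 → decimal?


Positional values (base 3):
  1 × 3^0 = 1 × 1 = 1
  1 × 3^1 = 1 × 3 = 3
  1 × 3^2 = 1 × 9 = 9
  2 × 3^3 = 2 × 27 = 54
  0 × 3^4 = 0 × 81 = 0
  0 × 3^5 = 0 × 243 = 0
  1 × 3^6 = 1 × 729 = 729
  0 × 3^7 = 0 × 2187 = 0
  1 × 3^8 = 1 × 6561 = 6561
Sum = 1 + 3 + 9 + 54 + 0 + 0 + 729 + 0 + 6561
= 7357


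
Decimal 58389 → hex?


Divide by 16 repeatedly:
58389 ÷ 16 = 3649 remainder 5 (5)
3649 ÷ 16 = 228 remainder 1 (1)
228 ÷ 16 = 14 remainder 4 (4)
14 ÷ 16 = 0 remainder 14 (E)
Reading remainders bottom-up:
= 0xE415


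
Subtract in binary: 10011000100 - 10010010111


Align and subtract column by column (LSB to MSB, borrowing when needed):
  10011000100
- 10010010111
  -----------
  col 0: (0 - 0 borrow-in) - 1 → borrow from next column: (0+2) - 1 = 1, borrow out 1
  col 1: (0 - 1 borrow-in) - 1 → borrow from next column: (-1+2) - 1 = 0, borrow out 1
  col 2: (1 - 1 borrow-in) - 1 → borrow from next column: (0+2) - 1 = 1, borrow out 1
  col 3: (0 - 1 borrow-in) - 0 → borrow from next column: (-1+2) - 0 = 1, borrow out 1
  col 4: (0 - 1 borrow-in) - 1 → borrow from next column: (-1+2) - 1 = 0, borrow out 1
  col 5: (0 - 1 borrow-in) - 0 → borrow from next column: (-1+2) - 0 = 1, borrow out 1
  col 6: (1 - 1 borrow-in) - 0 → 0 - 0 = 0, borrow out 0
  col 7: (1 - 0 borrow-in) - 1 → 1 - 1 = 0, borrow out 0
  col 8: (0 - 0 borrow-in) - 0 → 0 - 0 = 0, borrow out 0
  col 9: (0 - 0 borrow-in) - 0 → 0 - 0 = 0, borrow out 0
  col 10: (1 - 0 borrow-in) - 1 → 1 - 1 = 0, borrow out 0
Reading bits MSB→LSB: 00000101101
Strip leading zeros: 101101
= 101101


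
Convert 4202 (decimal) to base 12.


Divide by 12 repeatedly:
4202 ÷ 12 = 350 remainder 2
350 ÷ 12 = 29 remainder 2
29 ÷ 12 = 2 remainder 5
2 ÷ 12 = 0 remainder 2
Reading remainders bottom-up:
= 2522


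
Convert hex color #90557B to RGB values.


Hex: #90557B
R = 90₁₆ = 144
G = 55₁₆ = 85
B = 7B₁₆ = 123
= RGB(144, 85, 123)


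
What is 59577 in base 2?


Divide by 2 repeatedly:
59577 ÷ 2 = 29788 remainder 1
29788 ÷ 2 = 14894 remainder 0
14894 ÷ 2 = 7447 remainder 0
7447 ÷ 2 = 3723 remainder 1
3723 ÷ 2 = 1861 remainder 1
1861 ÷ 2 = 930 remainder 1
930 ÷ 2 = 465 remainder 0
465 ÷ 2 = 232 remainder 1
232 ÷ 2 = 116 remainder 0
116 ÷ 2 = 58 remainder 0
58 ÷ 2 = 29 remainder 0
29 ÷ 2 = 14 remainder 1
14 ÷ 2 = 7 remainder 0
7 ÷ 2 = 3 remainder 1
3 ÷ 2 = 1 remainder 1
1 ÷ 2 = 0 remainder 1
Reading remainders bottom-up:
= 1110100010111001


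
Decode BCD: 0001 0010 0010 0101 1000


Each 4-bit group → digit:
  0001 → 1
  0010 → 2
  0010 → 2
  0101 → 5
  1000 → 8
= 12258


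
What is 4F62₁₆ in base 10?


Positional values:
Position 0: 2 × 16^0 = 2 × 1 = 2
Position 1: 6 × 16^1 = 6 × 16 = 96
Position 2: F × 16^2 = 15 × 256 = 3840
Position 3: 4 × 16^3 = 4 × 4096 = 16384
Sum = 2 + 96 + 3840 + 16384
= 20322


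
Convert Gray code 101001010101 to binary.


Gray code: 101001010101
MSB stays the same: 1
Each subsequent bit = prev_binary XOR current_gray:
  B[1] = 1 XOR 0 = 1
  B[2] = 1 XOR 1 = 0
  B[3] = 0 XOR 0 = 0
  B[4] = 0 XOR 0 = 0
  B[5] = 0 XOR 1 = 1
  B[6] = 1 XOR 0 = 1
  B[7] = 1 XOR 1 = 0
  B[8] = 0 XOR 0 = 0
  B[9] = 0 XOR 1 = 1
  B[10] = 1 XOR 0 = 1
  B[11] = 1 XOR 1 = 0
= 110001100110 (3174 decimal)


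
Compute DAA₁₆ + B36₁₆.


Align and add column by column (LSB to MSB, each column mod 16 with carry):
  0DAA
+ 0B36
  ----
  col 0: A(10) + 6(6) + 0 (carry in) = 16 → 0(0), carry out 1
  col 1: A(10) + 3(3) + 1 (carry in) = 14 → E(14), carry out 0
  col 2: D(13) + B(11) + 0 (carry in) = 24 → 8(8), carry out 1
  col 3: 0(0) + 0(0) + 1 (carry in) = 1 → 1(1), carry out 0
Reading digits MSB→LSB: 18E0
Strip leading zeros: 18E0
= 0x18E0


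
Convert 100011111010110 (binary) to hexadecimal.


Group into 4-bit nibbles: 0100011111010110
  0100 = 4
  0111 = 7
  1101 = D
  0110 = 6
= 0x47D6


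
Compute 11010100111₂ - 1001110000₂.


Align and subtract column by column (LSB to MSB, borrowing when needed):
  11010100111
- 01001110000
  -----------
  col 0: (1 - 0 borrow-in) - 0 → 1 - 0 = 1, borrow out 0
  col 1: (1 - 0 borrow-in) - 0 → 1 - 0 = 1, borrow out 0
  col 2: (1 - 0 borrow-in) - 0 → 1 - 0 = 1, borrow out 0
  col 3: (0 - 0 borrow-in) - 0 → 0 - 0 = 0, borrow out 0
  col 4: (0 - 0 borrow-in) - 1 → borrow from next column: (0+2) - 1 = 1, borrow out 1
  col 5: (1 - 1 borrow-in) - 1 → borrow from next column: (0+2) - 1 = 1, borrow out 1
  col 6: (0 - 1 borrow-in) - 1 → borrow from next column: (-1+2) - 1 = 0, borrow out 1
  col 7: (1 - 1 borrow-in) - 0 → 0 - 0 = 0, borrow out 0
  col 8: (0 - 0 borrow-in) - 0 → 0 - 0 = 0, borrow out 0
  col 9: (1 - 0 borrow-in) - 1 → 1 - 1 = 0, borrow out 0
  col 10: (1 - 0 borrow-in) - 0 → 1 - 0 = 1, borrow out 0
Reading bits MSB→LSB: 10000110111
Strip leading zeros: 10000110111
= 10000110111


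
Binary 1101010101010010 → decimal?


Positional values:
Bit 1: 1 × 2^1 = 2
Bit 4: 1 × 2^4 = 16
Bit 6: 1 × 2^6 = 64
Bit 8: 1 × 2^8 = 256
Bit 10: 1 × 2^10 = 1024
Bit 12: 1 × 2^12 = 4096
Bit 14: 1 × 2^14 = 16384
Bit 15: 1 × 2^15 = 32768
Sum = 2 + 16 + 64 + 256 + 1024 + 4096 + 16384 + 32768
= 54610


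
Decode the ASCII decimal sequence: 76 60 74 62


Codes (decimal): 76 60 74 62
Per-code ASCII lookup:
  76  (range 65-90: uppercase, 76 - 65 = 11) → 'L'
  60  (special character) → '<'
  74  (range 65-90: uppercase, 74 - 65 = 9) → 'J'
  62  (special character) → '>'
= 'L<J>'


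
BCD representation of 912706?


Each digit → 4-bit binary:
  9 → 1001
  1 → 0001
  2 → 0010
  7 → 0111
  0 → 0000
  6 → 0110
= 1001 0001 0010 0111 0000 0110


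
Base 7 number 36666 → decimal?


Positional values (base 7):
  6 × 7^0 = 6 × 1 = 6
  6 × 7^1 = 6 × 7 = 42
  6 × 7^2 = 6 × 49 = 294
  6 × 7^3 = 6 × 343 = 2058
  3 × 7^4 = 3 × 2401 = 7203
Sum = 6 + 42 + 294 + 2058 + 7203
= 9603


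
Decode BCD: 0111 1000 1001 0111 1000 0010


Each 4-bit group → digit:
  0111 → 7
  1000 → 8
  1001 → 9
  0111 → 7
  1000 → 8
  0010 → 2
= 789782


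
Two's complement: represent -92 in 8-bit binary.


Original: 01011100
Step 1 - Invert all bits: 10100011
Step 2 - Add 1: 10100011 + 1
= 10100100 (represents -92)


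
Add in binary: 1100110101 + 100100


Align and add column by column (LSB to MSB, carry propagating):
  01100110101
+ 00000100100
  -----------
  col 0: 1 + 0 + 0 (carry in) = 1 → bit 1, carry out 0
  col 1: 0 + 0 + 0 (carry in) = 0 → bit 0, carry out 0
  col 2: 1 + 1 + 0 (carry in) = 2 → bit 0, carry out 1
  col 3: 0 + 0 + 1 (carry in) = 1 → bit 1, carry out 0
  col 4: 1 + 0 + 0 (carry in) = 1 → bit 1, carry out 0
  col 5: 1 + 1 + 0 (carry in) = 2 → bit 0, carry out 1
  col 6: 0 + 0 + 1 (carry in) = 1 → bit 1, carry out 0
  col 7: 0 + 0 + 0 (carry in) = 0 → bit 0, carry out 0
  col 8: 1 + 0 + 0 (carry in) = 1 → bit 1, carry out 0
  col 9: 1 + 0 + 0 (carry in) = 1 → bit 1, carry out 0
  col 10: 0 + 0 + 0 (carry in) = 0 → bit 0, carry out 0
Reading bits MSB→LSB: 01101011001
Strip leading zeros: 1101011001
= 1101011001


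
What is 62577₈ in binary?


Each octal digit → 3 binary bits:
  6 = 110
  2 = 010
  5 = 101
  7 = 111
  7 = 111
Concatenate: 110 010 101 111 111
= 110010101111111


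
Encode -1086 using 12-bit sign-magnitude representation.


Sign bit: 1 (negative)
Magnitude: 1086 = 10000111110
= 110000111110


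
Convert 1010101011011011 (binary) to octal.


Group into 3-bit groups: 001010101011011011
  001 = 1
  010 = 2
  101 = 5
  011 = 3
  011 = 3
  011 = 3
= 0o125333


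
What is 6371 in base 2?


Divide by 2 repeatedly:
6371 ÷ 2 = 3185 remainder 1
3185 ÷ 2 = 1592 remainder 1
1592 ÷ 2 = 796 remainder 0
796 ÷ 2 = 398 remainder 0
398 ÷ 2 = 199 remainder 0
199 ÷ 2 = 99 remainder 1
99 ÷ 2 = 49 remainder 1
49 ÷ 2 = 24 remainder 1
24 ÷ 2 = 12 remainder 0
12 ÷ 2 = 6 remainder 0
6 ÷ 2 = 3 remainder 0
3 ÷ 2 = 1 remainder 1
1 ÷ 2 = 0 remainder 1
Reading remainders bottom-up:
= 1100011100011


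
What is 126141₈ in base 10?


Positional values:
Position 0: 1 × 8^0 = 1
Position 1: 4 × 8^1 = 32
Position 2: 1 × 8^2 = 64
Position 3: 6 × 8^3 = 3072
Position 4: 2 × 8^4 = 8192
Position 5: 1 × 8^5 = 32768
Sum = 1 + 32 + 64 + 3072 + 8192 + 32768
= 44129


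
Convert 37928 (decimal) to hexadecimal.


Divide by 16 repeatedly:
37928 ÷ 16 = 2370 remainder 8 (8)
2370 ÷ 16 = 148 remainder 2 (2)
148 ÷ 16 = 9 remainder 4 (4)
9 ÷ 16 = 0 remainder 9 (9)
Reading remainders bottom-up:
= 0x9428


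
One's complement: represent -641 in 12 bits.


Original: 001010000001
Invert all bits:
  bit 0: 0 → 1
  bit 1: 0 → 1
  bit 2: 1 → 0
  bit 3: 0 → 1
  bit 4: 1 → 0
  bit 5: 0 → 1
  bit 6: 0 → 1
  bit 7: 0 → 1
  bit 8: 0 → 1
  bit 9: 0 → 1
  bit 10: 0 → 1
  bit 11: 1 → 0
= 110101111110


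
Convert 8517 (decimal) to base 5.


Divide by 5 repeatedly:
8517 ÷ 5 = 1703 remainder 2
1703 ÷ 5 = 340 remainder 3
340 ÷ 5 = 68 remainder 0
68 ÷ 5 = 13 remainder 3
13 ÷ 5 = 2 remainder 3
2 ÷ 5 = 0 remainder 2
Reading remainders bottom-up:
= 233032


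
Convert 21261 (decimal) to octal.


Divide by 8 repeatedly:
21261 ÷ 8 = 2657 remainder 5
2657 ÷ 8 = 332 remainder 1
332 ÷ 8 = 41 remainder 4
41 ÷ 8 = 5 remainder 1
5 ÷ 8 = 0 remainder 5
Reading remainders bottom-up:
= 0o51415


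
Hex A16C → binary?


Each hex digit → 4 binary bits:
  A = 1010
  1 = 0001
  6 = 0110
  C = 1100
Concatenate: 1010 0001 0110 1100
= 1010000101101100


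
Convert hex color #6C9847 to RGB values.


Hex: #6C9847
R = 6C₁₆ = 108
G = 98₁₆ = 152
B = 47₁₆ = 71
= RGB(108, 152, 71)


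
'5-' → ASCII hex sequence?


String: '5-'  (2 characters)
Per-character ASCII lookup:
  '5': digits start at 48: '5' = 48 + 5 = 53 → 0x35
  '-': special character: '-' = 45 → 0x2D
= 0x35 0x2D


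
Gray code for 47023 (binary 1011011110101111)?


Binary: 1011011110101111
Gray code: G = B XOR (B >> 1)
B >> 1 = 0101101111010111
1011011110101111 XOR 0101101111010111:
  1 XOR 0 = 1
  0 XOR 1 = 1
  1 XOR 0 = 1
  1 XOR 1 = 0
  0 XOR 1 = 1
  1 XOR 0 = 1
  1 XOR 1 = 0
  1 XOR 1 = 0
  1 XOR 1 = 0
  0 XOR 1 = 1
  1 XOR 0 = 1
  0 XOR 1 = 1
  1 XOR 0 = 1
  1 XOR 1 = 0
  1 XOR 1 = 0
  1 XOR 1 = 0
= 1110110001111000


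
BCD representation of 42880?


Each digit → 4-bit binary:
  4 → 0100
  2 → 0010
  8 → 1000
  8 → 1000
  0 → 0000
= 0100 0010 1000 1000 0000


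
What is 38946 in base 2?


Divide by 2 repeatedly:
38946 ÷ 2 = 19473 remainder 0
19473 ÷ 2 = 9736 remainder 1
9736 ÷ 2 = 4868 remainder 0
4868 ÷ 2 = 2434 remainder 0
2434 ÷ 2 = 1217 remainder 0
1217 ÷ 2 = 608 remainder 1
608 ÷ 2 = 304 remainder 0
304 ÷ 2 = 152 remainder 0
152 ÷ 2 = 76 remainder 0
76 ÷ 2 = 38 remainder 0
38 ÷ 2 = 19 remainder 0
19 ÷ 2 = 9 remainder 1
9 ÷ 2 = 4 remainder 1
4 ÷ 2 = 2 remainder 0
2 ÷ 2 = 1 remainder 0
1 ÷ 2 = 0 remainder 1
Reading remainders bottom-up:
= 1001100000100010


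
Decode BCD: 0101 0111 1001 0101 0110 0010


Each 4-bit group → digit:
  0101 → 5
  0111 → 7
  1001 → 9
  0101 → 5
  0110 → 6
  0010 → 2
= 579562


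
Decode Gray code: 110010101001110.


Gray code: 110010101001110
MSB stays the same: 1
Each subsequent bit = prev_binary XOR current_gray:
  B[1] = 1 XOR 1 = 0
  B[2] = 0 XOR 0 = 0
  B[3] = 0 XOR 0 = 0
  B[4] = 0 XOR 1 = 1
  B[5] = 1 XOR 0 = 1
  B[6] = 1 XOR 1 = 0
  B[7] = 0 XOR 0 = 0
  B[8] = 0 XOR 1 = 1
  B[9] = 1 XOR 0 = 1
  B[10] = 1 XOR 0 = 1
  B[11] = 1 XOR 1 = 0
  B[12] = 0 XOR 1 = 1
  B[13] = 1 XOR 1 = 0
  B[14] = 0 XOR 0 = 0
= 100011001110100 (18036 decimal)


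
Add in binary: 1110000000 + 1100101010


Align and add column by column (LSB to MSB, carry propagating):
  01110000000
+ 01100101010
  -----------
  col 0: 0 + 0 + 0 (carry in) = 0 → bit 0, carry out 0
  col 1: 0 + 1 + 0 (carry in) = 1 → bit 1, carry out 0
  col 2: 0 + 0 + 0 (carry in) = 0 → bit 0, carry out 0
  col 3: 0 + 1 + 0 (carry in) = 1 → bit 1, carry out 0
  col 4: 0 + 0 + 0 (carry in) = 0 → bit 0, carry out 0
  col 5: 0 + 1 + 0 (carry in) = 1 → bit 1, carry out 0
  col 6: 0 + 0 + 0 (carry in) = 0 → bit 0, carry out 0
  col 7: 1 + 0 + 0 (carry in) = 1 → bit 1, carry out 0
  col 8: 1 + 1 + 0 (carry in) = 2 → bit 0, carry out 1
  col 9: 1 + 1 + 1 (carry in) = 3 → bit 1, carry out 1
  col 10: 0 + 0 + 1 (carry in) = 1 → bit 1, carry out 0
Reading bits MSB→LSB: 11010101010
Strip leading zeros: 11010101010
= 11010101010


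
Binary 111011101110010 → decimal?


Positional values:
Bit 1: 1 × 2^1 = 2
Bit 4: 1 × 2^4 = 16
Bit 5: 1 × 2^5 = 32
Bit 6: 1 × 2^6 = 64
Bit 8: 1 × 2^8 = 256
Bit 9: 1 × 2^9 = 512
Bit 10: 1 × 2^10 = 1024
Bit 12: 1 × 2^12 = 4096
Bit 13: 1 × 2^13 = 8192
Bit 14: 1 × 2^14 = 16384
Sum = 2 + 16 + 32 + 64 + 256 + 512 + 1024 + 4096 + 8192 + 16384
= 30578


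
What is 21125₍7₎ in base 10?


Positional values (base 7):
  5 × 7^0 = 5 × 1 = 5
  2 × 7^1 = 2 × 7 = 14
  1 × 7^2 = 1 × 49 = 49
  1 × 7^3 = 1 × 343 = 343
  2 × 7^4 = 2 × 2401 = 4802
Sum = 5 + 14 + 49 + 343 + 4802
= 5213


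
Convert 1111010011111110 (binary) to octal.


Group into 3-bit groups: 001111010011111110
  001 = 1
  111 = 7
  010 = 2
  011 = 3
  111 = 7
  110 = 6
= 0o172376


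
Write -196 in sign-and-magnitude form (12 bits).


Sign bit: 1 (negative)
Magnitude: 196 = 00011000100
= 100011000100


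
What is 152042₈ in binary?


Each octal digit → 3 binary bits:
  1 = 001
  5 = 101
  2 = 010
  0 = 000
  4 = 100
  2 = 010
Concatenate: 001 101 010 000 100 010
= 001101010000100010


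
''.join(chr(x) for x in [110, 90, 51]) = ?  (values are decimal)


Codes (decimal): 110 90 51
Per-code ASCII lookup:
  110  (range 97-122: lowercase, 110 - 97 = 13) → 'n'
  90  (range 65-90: uppercase, 90 - 65 = 25) → 'Z'
  51  (range 48-57: digits, 51 - 48 = 3) → '3'
= 'nZ3'


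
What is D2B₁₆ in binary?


Each hex digit → 4 binary bits:
  D = 1101
  2 = 0010
  B = 1011
Concatenate: 1101 0010 1011
= 110100101011


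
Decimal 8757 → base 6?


Divide by 6 repeatedly:
8757 ÷ 6 = 1459 remainder 3
1459 ÷ 6 = 243 remainder 1
243 ÷ 6 = 40 remainder 3
40 ÷ 6 = 6 remainder 4
6 ÷ 6 = 1 remainder 0
1 ÷ 6 = 0 remainder 1
Reading remainders bottom-up:
= 104313


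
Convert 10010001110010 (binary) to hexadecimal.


Group into 4-bit nibbles: 0010010001110010
  0010 = 2
  0100 = 4
  0111 = 7
  0010 = 2
= 0x2472


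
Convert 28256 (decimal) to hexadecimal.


Divide by 16 repeatedly:
28256 ÷ 16 = 1766 remainder 0 (0)
1766 ÷ 16 = 110 remainder 6 (6)
110 ÷ 16 = 6 remainder 14 (E)
6 ÷ 16 = 0 remainder 6 (6)
Reading remainders bottom-up:
= 0x6E60


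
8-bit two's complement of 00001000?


Original: 00001000
Step 1 - Invert all bits: 11110111
Step 2 - Add 1: 11110111 + 1
= 11111000 (represents -8)


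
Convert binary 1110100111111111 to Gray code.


Binary: 1110100111111111
Gray code: G = B XOR (B >> 1)
B >> 1 = 0111010011111111
1110100111111111 XOR 0111010011111111:
  1 XOR 0 = 1
  1 XOR 1 = 0
  1 XOR 1 = 0
  0 XOR 1 = 1
  1 XOR 0 = 1
  0 XOR 1 = 1
  0 XOR 0 = 0
  1 XOR 0 = 1
  1 XOR 1 = 0
  1 XOR 1 = 0
  1 XOR 1 = 0
  1 XOR 1 = 0
  1 XOR 1 = 0
  1 XOR 1 = 0
  1 XOR 1 = 0
  1 XOR 1 = 0
= 1001110100000000


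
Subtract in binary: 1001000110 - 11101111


Align and subtract column by column (LSB to MSB, borrowing when needed):
  1001000110
- 0011101111
  ----------
  col 0: (0 - 0 borrow-in) - 1 → borrow from next column: (0+2) - 1 = 1, borrow out 1
  col 1: (1 - 1 borrow-in) - 1 → borrow from next column: (0+2) - 1 = 1, borrow out 1
  col 2: (1 - 1 borrow-in) - 1 → borrow from next column: (0+2) - 1 = 1, borrow out 1
  col 3: (0 - 1 borrow-in) - 1 → borrow from next column: (-1+2) - 1 = 0, borrow out 1
  col 4: (0 - 1 borrow-in) - 0 → borrow from next column: (-1+2) - 0 = 1, borrow out 1
  col 5: (0 - 1 borrow-in) - 1 → borrow from next column: (-1+2) - 1 = 0, borrow out 1
  col 6: (1 - 1 borrow-in) - 1 → borrow from next column: (0+2) - 1 = 1, borrow out 1
  col 7: (0 - 1 borrow-in) - 1 → borrow from next column: (-1+2) - 1 = 0, borrow out 1
  col 8: (0 - 1 borrow-in) - 0 → borrow from next column: (-1+2) - 0 = 1, borrow out 1
  col 9: (1 - 1 borrow-in) - 0 → 0 - 0 = 0, borrow out 0
Reading bits MSB→LSB: 0101010111
Strip leading zeros: 101010111
= 101010111


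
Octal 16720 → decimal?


Positional values:
Position 0: 0 × 8^0 = 0
Position 1: 2 × 8^1 = 16
Position 2: 7 × 8^2 = 448
Position 3: 6 × 8^3 = 3072
Position 4: 1 × 8^4 = 4096
Sum = 0 + 16 + 448 + 3072 + 4096
= 7632


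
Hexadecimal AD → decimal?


Positional values:
Position 0: D × 16^0 = 13 × 1 = 13
Position 1: A × 16^1 = 10 × 16 = 160
Sum = 13 + 160
= 173


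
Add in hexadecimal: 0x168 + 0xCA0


Align and add column by column (LSB to MSB, each column mod 16 with carry):
  0168
+ 0CA0
  ----
  col 0: 8(8) + 0(0) + 0 (carry in) = 8 → 8(8), carry out 0
  col 1: 6(6) + A(10) + 0 (carry in) = 16 → 0(0), carry out 1
  col 2: 1(1) + C(12) + 1 (carry in) = 14 → E(14), carry out 0
  col 3: 0(0) + 0(0) + 0 (carry in) = 0 → 0(0), carry out 0
Reading digits MSB→LSB: 0E08
Strip leading zeros: E08
= 0xE08


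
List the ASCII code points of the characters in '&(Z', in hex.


String: '&(Z'  (3 characters)
Per-character ASCII lookup:
  '&': special character: '&' = 38 → 0x26
  '(': special character: '(' = 40 → 0x28
  'Z': uppercase starts at 65: 'Z' = 65 + 25 = 90 → 0x5A
= 0x26 0x28 0x5A


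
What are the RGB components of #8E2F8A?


Hex: #8E2F8A
R = 8E₁₆ = 142
G = 2F₁₆ = 47
B = 8A₁₆ = 138
= RGB(142, 47, 138)


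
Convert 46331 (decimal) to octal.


Divide by 8 repeatedly:
46331 ÷ 8 = 5791 remainder 3
5791 ÷ 8 = 723 remainder 7
723 ÷ 8 = 90 remainder 3
90 ÷ 8 = 11 remainder 2
11 ÷ 8 = 1 remainder 3
1 ÷ 8 = 0 remainder 1
Reading remainders bottom-up:
= 0o132373


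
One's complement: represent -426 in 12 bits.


Original: 000110101010
Invert all bits:
  bit 0: 0 → 1
  bit 1: 0 → 1
  bit 2: 0 → 1
  bit 3: 1 → 0
  bit 4: 1 → 0
  bit 5: 0 → 1
  bit 6: 1 → 0
  bit 7: 0 → 1
  bit 8: 1 → 0
  bit 9: 0 → 1
  bit 10: 1 → 0
  bit 11: 0 → 1
= 111001010101


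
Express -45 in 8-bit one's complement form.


Original: 00101101
Invert all bits:
  bit 0: 0 → 1
  bit 1: 0 → 1
  bit 2: 1 → 0
  bit 3: 0 → 1
  bit 4: 1 → 0
  bit 5: 1 → 0
  bit 6: 0 → 1
  bit 7: 1 → 0
= 11010010


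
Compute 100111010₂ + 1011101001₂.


Align and add column by column (LSB to MSB, carry propagating):
  00100111010
+ 01011101001
  -----------
  col 0: 0 + 1 + 0 (carry in) = 1 → bit 1, carry out 0
  col 1: 1 + 0 + 0 (carry in) = 1 → bit 1, carry out 0
  col 2: 0 + 0 + 0 (carry in) = 0 → bit 0, carry out 0
  col 3: 1 + 1 + 0 (carry in) = 2 → bit 0, carry out 1
  col 4: 1 + 0 + 1 (carry in) = 2 → bit 0, carry out 1
  col 5: 1 + 1 + 1 (carry in) = 3 → bit 1, carry out 1
  col 6: 0 + 1 + 1 (carry in) = 2 → bit 0, carry out 1
  col 7: 0 + 1 + 1 (carry in) = 2 → bit 0, carry out 1
  col 8: 1 + 0 + 1 (carry in) = 2 → bit 0, carry out 1
  col 9: 0 + 1 + 1 (carry in) = 2 → bit 0, carry out 1
  col 10: 0 + 0 + 1 (carry in) = 1 → bit 1, carry out 0
Reading bits MSB→LSB: 10000100011
Strip leading zeros: 10000100011
= 10000100011


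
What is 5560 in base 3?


Divide by 3 repeatedly:
5560 ÷ 3 = 1853 remainder 1
1853 ÷ 3 = 617 remainder 2
617 ÷ 3 = 205 remainder 2
205 ÷ 3 = 68 remainder 1
68 ÷ 3 = 22 remainder 2
22 ÷ 3 = 7 remainder 1
7 ÷ 3 = 2 remainder 1
2 ÷ 3 = 0 remainder 2
Reading remainders bottom-up:
= 21121221


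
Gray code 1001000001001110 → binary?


Gray code: 1001000001001110
MSB stays the same: 1
Each subsequent bit = prev_binary XOR current_gray:
  B[1] = 1 XOR 0 = 1
  B[2] = 1 XOR 0 = 1
  B[3] = 1 XOR 1 = 0
  B[4] = 0 XOR 0 = 0
  B[5] = 0 XOR 0 = 0
  B[6] = 0 XOR 0 = 0
  B[7] = 0 XOR 0 = 0
  B[8] = 0 XOR 0 = 0
  B[9] = 0 XOR 1 = 1
  B[10] = 1 XOR 0 = 1
  B[11] = 1 XOR 0 = 1
  B[12] = 1 XOR 1 = 0
  B[13] = 0 XOR 1 = 1
  B[14] = 1 XOR 1 = 0
  B[15] = 0 XOR 0 = 0
= 1110000001110100 (57460 decimal)


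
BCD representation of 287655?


Each digit → 4-bit binary:
  2 → 0010
  8 → 1000
  7 → 0111
  6 → 0110
  5 → 0101
  5 → 0101
= 0010 1000 0111 0110 0101 0101


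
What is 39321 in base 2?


Divide by 2 repeatedly:
39321 ÷ 2 = 19660 remainder 1
19660 ÷ 2 = 9830 remainder 0
9830 ÷ 2 = 4915 remainder 0
4915 ÷ 2 = 2457 remainder 1
2457 ÷ 2 = 1228 remainder 1
1228 ÷ 2 = 614 remainder 0
614 ÷ 2 = 307 remainder 0
307 ÷ 2 = 153 remainder 1
153 ÷ 2 = 76 remainder 1
76 ÷ 2 = 38 remainder 0
38 ÷ 2 = 19 remainder 0
19 ÷ 2 = 9 remainder 1
9 ÷ 2 = 4 remainder 1
4 ÷ 2 = 2 remainder 0
2 ÷ 2 = 1 remainder 0
1 ÷ 2 = 0 remainder 1
Reading remainders bottom-up:
= 1001100110011001


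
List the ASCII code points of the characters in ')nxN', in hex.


String: ')nxN'  (4 characters)
Per-character ASCII lookup:
  ')': special character: ')' = 41 → 0x29
  'n': lowercase starts at 97: 'n' = 97 + 13 = 110 → 0x6E
  'x': lowercase starts at 97: 'x' = 97 + 23 = 120 → 0x78
  'N': uppercase starts at 65: 'N' = 65 + 13 = 78 → 0x4E
= 0x29 0x6E 0x78 0x4E


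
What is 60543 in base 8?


Divide by 8 repeatedly:
60543 ÷ 8 = 7567 remainder 7
7567 ÷ 8 = 945 remainder 7
945 ÷ 8 = 118 remainder 1
118 ÷ 8 = 14 remainder 6
14 ÷ 8 = 1 remainder 6
1 ÷ 8 = 0 remainder 1
Reading remainders bottom-up:
= 0o166177


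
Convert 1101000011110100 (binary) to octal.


Group into 3-bit groups: 001101000011110100
  001 = 1
  101 = 5
  000 = 0
  011 = 3
  110 = 6
  100 = 4
= 0o150364


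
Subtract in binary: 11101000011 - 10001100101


Align and subtract column by column (LSB to MSB, borrowing when needed):
  11101000011
- 10001100101
  -----------
  col 0: (1 - 0 borrow-in) - 1 → 1 - 1 = 0, borrow out 0
  col 1: (1 - 0 borrow-in) - 0 → 1 - 0 = 1, borrow out 0
  col 2: (0 - 0 borrow-in) - 1 → borrow from next column: (0+2) - 1 = 1, borrow out 1
  col 3: (0 - 1 borrow-in) - 0 → borrow from next column: (-1+2) - 0 = 1, borrow out 1
  col 4: (0 - 1 borrow-in) - 0 → borrow from next column: (-1+2) - 0 = 1, borrow out 1
  col 5: (0 - 1 borrow-in) - 1 → borrow from next column: (-1+2) - 1 = 0, borrow out 1
  col 6: (1 - 1 borrow-in) - 1 → borrow from next column: (0+2) - 1 = 1, borrow out 1
  col 7: (0 - 1 borrow-in) - 0 → borrow from next column: (-1+2) - 0 = 1, borrow out 1
  col 8: (1 - 1 borrow-in) - 0 → 0 - 0 = 0, borrow out 0
  col 9: (1 - 0 borrow-in) - 0 → 1 - 0 = 1, borrow out 0
  col 10: (1 - 0 borrow-in) - 1 → 1 - 1 = 0, borrow out 0
Reading bits MSB→LSB: 01011011110
Strip leading zeros: 1011011110
= 1011011110


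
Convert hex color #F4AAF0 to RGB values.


Hex: #F4AAF0
R = F4₁₆ = 244
G = AA₁₆ = 170
B = F0₁₆ = 240
= RGB(244, 170, 240)


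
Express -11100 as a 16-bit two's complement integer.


Original: 0010101101011100
Step 1 - Invert all bits: 1101010010100011
Step 2 - Add 1: 1101010010100011 + 1
= 1101010010100100 (represents -11100)


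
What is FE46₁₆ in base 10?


Positional values:
Position 0: 6 × 16^0 = 6 × 1 = 6
Position 1: 4 × 16^1 = 4 × 16 = 64
Position 2: E × 16^2 = 14 × 256 = 3584
Position 3: F × 16^3 = 15 × 4096 = 61440
Sum = 6 + 64 + 3584 + 61440
= 65094


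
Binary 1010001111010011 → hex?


Group into 4-bit nibbles: 1010001111010011
  1010 = A
  0011 = 3
  1101 = D
  0011 = 3
= 0xA3D3


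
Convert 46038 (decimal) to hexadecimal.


Divide by 16 repeatedly:
46038 ÷ 16 = 2877 remainder 6 (6)
2877 ÷ 16 = 179 remainder 13 (D)
179 ÷ 16 = 11 remainder 3 (3)
11 ÷ 16 = 0 remainder 11 (B)
Reading remainders bottom-up:
= 0xB3D6


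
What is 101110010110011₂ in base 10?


Positional values:
Bit 0: 1 × 2^0 = 1
Bit 1: 1 × 2^1 = 2
Bit 4: 1 × 2^4 = 16
Bit 5: 1 × 2^5 = 32
Bit 7: 1 × 2^7 = 128
Bit 10: 1 × 2^10 = 1024
Bit 11: 1 × 2^11 = 2048
Bit 12: 1 × 2^12 = 4096
Bit 14: 1 × 2^14 = 16384
Sum = 1 + 2 + 16 + 32 + 128 + 1024 + 2048 + 4096 + 16384
= 23731


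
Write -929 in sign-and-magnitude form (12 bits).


Sign bit: 1 (negative)
Magnitude: 929 = 01110100001
= 101110100001


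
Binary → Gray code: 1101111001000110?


Binary: 1101111001000110
Gray code: G = B XOR (B >> 1)
B >> 1 = 0110111100100011
1101111001000110 XOR 0110111100100011:
  1 XOR 0 = 1
  1 XOR 1 = 0
  0 XOR 1 = 1
  1 XOR 0 = 1
  1 XOR 1 = 0
  1 XOR 1 = 0
  1 XOR 1 = 0
  0 XOR 1 = 1
  0 XOR 0 = 0
  1 XOR 0 = 1
  0 XOR 1 = 1
  0 XOR 0 = 0
  0 XOR 0 = 0
  1 XOR 0 = 1
  1 XOR 1 = 0
  0 XOR 1 = 1
= 1011000101100101


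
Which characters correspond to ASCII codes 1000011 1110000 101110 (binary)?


Codes (binary): 1000011 1110000 101110
Per-code ASCII lookup:
  1000011 = 67  (range 65-90: uppercase, 67 - 65 = 2) → 'C'
  1110000 = 112  (range 97-122: lowercase, 112 - 97 = 15) → 'p'
  101110 = 46  (special character) → '.'
= 'Cp.'


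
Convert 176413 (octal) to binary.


Each octal digit → 3 binary bits:
  1 = 001
  7 = 111
  6 = 110
  4 = 100
  1 = 001
  3 = 011
Concatenate: 001 111 110 100 001 011
= 001111110100001011


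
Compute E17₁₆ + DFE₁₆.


Align and add column by column (LSB to MSB, each column mod 16 with carry):
  0E17
+ 0DFE
  ----
  col 0: 7(7) + E(14) + 0 (carry in) = 21 → 5(5), carry out 1
  col 1: 1(1) + F(15) + 1 (carry in) = 17 → 1(1), carry out 1
  col 2: E(14) + D(13) + 1 (carry in) = 28 → C(12), carry out 1
  col 3: 0(0) + 0(0) + 1 (carry in) = 1 → 1(1), carry out 0
Reading digits MSB→LSB: 1C15
Strip leading zeros: 1C15
= 0x1C15


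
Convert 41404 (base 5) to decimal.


Positional values (base 5):
  4 × 5^0 = 4 × 1 = 4
  0 × 5^1 = 0 × 5 = 0
  4 × 5^2 = 4 × 25 = 100
  1 × 5^3 = 1 × 125 = 125
  4 × 5^4 = 4 × 625 = 2500
Sum = 4 + 0 + 100 + 125 + 2500
= 2729


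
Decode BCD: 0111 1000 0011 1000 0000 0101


Each 4-bit group → digit:
  0111 → 7
  1000 → 8
  0011 → 3
  1000 → 8
  0000 → 0
  0101 → 5
= 783805


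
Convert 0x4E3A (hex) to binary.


Each hex digit → 4 binary bits:
  4 = 0100
  E = 1110
  3 = 0011
  A = 1010
Concatenate: 0100 1110 0011 1010
= 0100111000111010


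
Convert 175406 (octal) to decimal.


Positional values:
Position 0: 6 × 8^0 = 6
Position 1: 0 × 8^1 = 0
Position 2: 4 × 8^2 = 256
Position 3: 5 × 8^3 = 2560
Position 4: 7 × 8^4 = 28672
Position 5: 1 × 8^5 = 32768
Sum = 6 + 0 + 256 + 2560 + 28672 + 32768
= 64262


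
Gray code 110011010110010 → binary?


Gray code: 110011010110010
MSB stays the same: 1
Each subsequent bit = prev_binary XOR current_gray:
  B[1] = 1 XOR 1 = 0
  B[2] = 0 XOR 0 = 0
  B[3] = 0 XOR 0 = 0
  B[4] = 0 XOR 1 = 1
  B[5] = 1 XOR 1 = 0
  B[6] = 0 XOR 0 = 0
  B[7] = 0 XOR 1 = 1
  B[8] = 1 XOR 0 = 1
  B[9] = 1 XOR 1 = 0
  B[10] = 0 XOR 1 = 1
  B[11] = 1 XOR 0 = 1
  B[12] = 1 XOR 0 = 1
  B[13] = 1 XOR 1 = 0
  B[14] = 0 XOR 0 = 0
= 100010011011100 (17628 decimal)


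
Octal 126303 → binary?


Each octal digit → 3 binary bits:
  1 = 001
  2 = 010
  6 = 110
  3 = 011
  0 = 000
  3 = 011
Concatenate: 001 010 110 011 000 011
= 001010110011000011


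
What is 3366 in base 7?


Divide by 7 repeatedly:
3366 ÷ 7 = 480 remainder 6
480 ÷ 7 = 68 remainder 4
68 ÷ 7 = 9 remainder 5
9 ÷ 7 = 1 remainder 2
1 ÷ 7 = 0 remainder 1
Reading remainders bottom-up:
= 12546


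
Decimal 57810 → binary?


Divide by 2 repeatedly:
57810 ÷ 2 = 28905 remainder 0
28905 ÷ 2 = 14452 remainder 1
14452 ÷ 2 = 7226 remainder 0
7226 ÷ 2 = 3613 remainder 0
3613 ÷ 2 = 1806 remainder 1
1806 ÷ 2 = 903 remainder 0
903 ÷ 2 = 451 remainder 1
451 ÷ 2 = 225 remainder 1
225 ÷ 2 = 112 remainder 1
112 ÷ 2 = 56 remainder 0
56 ÷ 2 = 28 remainder 0
28 ÷ 2 = 14 remainder 0
14 ÷ 2 = 7 remainder 0
7 ÷ 2 = 3 remainder 1
3 ÷ 2 = 1 remainder 1
1 ÷ 2 = 0 remainder 1
Reading remainders bottom-up:
= 1110000111010010


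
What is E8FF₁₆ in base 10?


Positional values:
Position 0: F × 16^0 = 15 × 1 = 15
Position 1: F × 16^1 = 15 × 16 = 240
Position 2: 8 × 16^2 = 8 × 256 = 2048
Position 3: E × 16^3 = 14 × 4096 = 57344
Sum = 15 + 240 + 2048 + 57344
= 59647


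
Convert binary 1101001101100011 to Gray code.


Binary: 1101001101100011
Gray code: G = B XOR (B >> 1)
B >> 1 = 0110100110110001
1101001101100011 XOR 0110100110110001:
  1 XOR 0 = 1
  1 XOR 1 = 0
  0 XOR 1 = 1
  1 XOR 0 = 1
  0 XOR 1 = 1
  0 XOR 0 = 0
  1 XOR 0 = 1
  1 XOR 1 = 0
  0 XOR 1 = 1
  1 XOR 0 = 1
  1 XOR 1 = 0
  0 XOR 1 = 1
  0 XOR 0 = 0
  0 XOR 0 = 0
  1 XOR 0 = 1
  1 XOR 1 = 0
= 1011101011010010


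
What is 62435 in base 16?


Divide by 16 repeatedly:
62435 ÷ 16 = 3902 remainder 3 (3)
3902 ÷ 16 = 243 remainder 14 (E)
243 ÷ 16 = 15 remainder 3 (3)
15 ÷ 16 = 0 remainder 15 (F)
Reading remainders bottom-up:
= 0xF3E3


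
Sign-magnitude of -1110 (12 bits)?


Sign bit: 1 (negative)
Magnitude: 1110 = 10001010110
= 110001010110


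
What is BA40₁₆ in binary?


Each hex digit → 4 binary bits:
  B = 1011
  A = 1010
  4 = 0100
  0 = 0000
Concatenate: 1011 1010 0100 0000
= 1011101001000000


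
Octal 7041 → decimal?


Positional values:
Position 0: 1 × 8^0 = 1
Position 1: 4 × 8^1 = 32
Position 2: 0 × 8^2 = 0
Position 3: 7 × 8^3 = 3584
Sum = 1 + 32 + 0 + 3584
= 3617


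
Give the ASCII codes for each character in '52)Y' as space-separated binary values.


String: '52)Y'  (4 characters)
Per-character ASCII lookup:
  '5': digits start at 48: '5' = 48 + 5 = 53 → 110101
  '2': digits start at 48: '2' = 48 + 2 = 50 → 110010
  ')': special character: ')' = 41 → 101001
  'Y': uppercase starts at 65: 'Y' = 65 + 24 = 89 → 1011001
= 110101 110010 101001 1011001


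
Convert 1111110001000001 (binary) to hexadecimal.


Group into 4-bit nibbles: 1111110001000001
  1111 = F
  1100 = C
  0100 = 4
  0001 = 1
= 0xFC41


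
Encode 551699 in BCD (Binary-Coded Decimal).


Each digit → 4-bit binary:
  5 → 0101
  5 → 0101
  1 → 0001
  6 → 0110
  9 → 1001
  9 → 1001
= 0101 0101 0001 0110 1001 1001


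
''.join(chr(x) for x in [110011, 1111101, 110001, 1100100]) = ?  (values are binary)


Codes (binary): 110011 1111101 110001 1100100
Per-code ASCII lookup:
  110011 = 51  (range 48-57: digits, 51 - 48 = 3) → '3'
  1111101 = 125  (special character) → '}'
  110001 = 49  (range 48-57: digits, 49 - 48 = 1) → '1'
  1100100 = 100  (range 97-122: lowercase, 100 - 97 = 3) → 'd'
= '3}1d'


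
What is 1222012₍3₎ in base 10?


Positional values (base 3):
  2 × 3^0 = 2 × 1 = 2
  1 × 3^1 = 1 × 3 = 3
  0 × 3^2 = 0 × 9 = 0
  2 × 3^3 = 2 × 27 = 54
  2 × 3^4 = 2 × 81 = 162
  2 × 3^5 = 2 × 243 = 486
  1 × 3^6 = 1 × 729 = 729
Sum = 2 + 3 + 0 + 54 + 162 + 486 + 729
= 1436


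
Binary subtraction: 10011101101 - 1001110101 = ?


Align and subtract column by column (LSB to MSB, borrowing when needed):
  10011101101
- 01001110101
  -----------
  col 0: (1 - 0 borrow-in) - 1 → 1 - 1 = 0, borrow out 0
  col 1: (0 - 0 borrow-in) - 0 → 0 - 0 = 0, borrow out 0
  col 2: (1 - 0 borrow-in) - 1 → 1 - 1 = 0, borrow out 0
  col 3: (1 - 0 borrow-in) - 0 → 1 - 0 = 1, borrow out 0
  col 4: (0 - 0 borrow-in) - 1 → borrow from next column: (0+2) - 1 = 1, borrow out 1
  col 5: (1 - 1 borrow-in) - 1 → borrow from next column: (0+2) - 1 = 1, borrow out 1
  col 6: (1 - 1 borrow-in) - 1 → borrow from next column: (0+2) - 1 = 1, borrow out 1
  col 7: (1 - 1 borrow-in) - 0 → 0 - 0 = 0, borrow out 0
  col 8: (0 - 0 borrow-in) - 0 → 0 - 0 = 0, borrow out 0
  col 9: (0 - 0 borrow-in) - 1 → borrow from next column: (0+2) - 1 = 1, borrow out 1
  col 10: (1 - 1 borrow-in) - 0 → 0 - 0 = 0, borrow out 0
Reading bits MSB→LSB: 01001111000
Strip leading zeros: 1001111000
= 1001111000


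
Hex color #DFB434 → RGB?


Hex: #DFB434
R = DF₁₆ = 223
G = B4₁₆ = 180
B = 34₁₆ = 52
= RGB(223, 180, 52)


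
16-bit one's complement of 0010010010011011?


Original: 0010010010011011
Invert all bits:
  bit 0: 0 → 1
  bit 1: 0 → 1
  bit 2: 1 → 0
  bit 3: 0 → 1
  bit 4: 0 → 1
  bit 5: 1 → 0
  bit 6: 0 → 1
  bit 7: 0 → 1
  bit 8: 1 → 0
  bit 9: 0 → 1
  bit 10: 0 → 1
  bit 11: 1 → 0
  bit 12: 1 → 0
  bit 13: 0 → 1
  bit 14: 1 → 0
  bit 15: 1 → 0
= 1101101101100100


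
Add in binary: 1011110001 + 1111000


Align and add column by column (LSB to MSB, carry propagating):
  01011110001
+ 00001111000
  -----------
  col 0: 1 + 0 + 0 (carry in) = 1 → bit 1, carry out 0
  col 1: 0 + 0 + 0 (carry in) = 0 → bit 0, carry out 0
  col 2: 0 + 0 + 0 (carry in) = 0 → bit 0, carry out 0
  col 3: 0 + 1 + 0 (carry in) = 1 → bit 1, carry out 0
  col 4: 1 + 1 + 0 (carry in) = 2 → bit 0, carry out 1
  col 5: 1 + 1 + 1 (carry in) = 3 → bit 1, carry out 1
  col 6: 1 + 1 + 1 (carry in) = 3 → bit 1, carry out 1
  col 7: 1 + 0 + 1 (carry in) = 2 → bit 0, carry out 1
  col 8: 0 + 0 + 1 (carry in) = 1 → bit 1, carry out 0
  col 9: 1 + 0 + 0 (carry in) = 1 → bit 1, carry out 0
  col 10: 0 + 0 + 0 (carry in) = 0 → bit 0, carry out 0
Reading bits MSB→LSB: 01101101001
Strip leading zeros: 1101101001
= 1101101001


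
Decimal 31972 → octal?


Divide by 8 repeatedly:
31972 ÷ 8 = 3996 remainder 4
3996 ÷ 8 = 499 remainder 4
499 ÷ 8 = 62 remainder 3
62 ÷ 8 = 7 remainder 6
7 ÷ 8 = 0 remainder 7
Reading remainders bottom-up:
= 0o76344


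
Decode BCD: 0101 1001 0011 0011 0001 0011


Each 4-bit group → digit:
  0101 → 5
  1001 → 9
  0011 → 3
  0011 → 3
  0001 → 1
  0011 → 3
= 593313


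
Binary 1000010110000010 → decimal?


Positional values:
Bit 1: 1 × 2^1 = 2
Bit 7: 1 × 2^7 = 128
Bit 8: 1 × 2^8 = 256
Bit 10: 1 × 2^10 = 1024
Bit 15: 1 × 2^15 = 32768
Sum = 2 + 128 + 256 + 1024 + 32768
= 34178


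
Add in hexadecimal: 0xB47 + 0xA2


Align and add column by column (LSB to MSB, each column mod 16 with carry):
  0B47
+ 00A2
  ----
  col 0: 7(7) + 2(2) + 0 (carry in) = 9 → 9(9), carry out 0
  col 1: 4(4) + A(10) + 0 (carry in) = 14 → E(14), carry out 0
  col 2: B(11) + 0(0) + 0 (carry in) = 11 → B(11), carry out 0
  col 3: 0(0) + 0(0) + 0 (carry in) = 0 → 0(0), carry out 0
Reading digits MSB→LSB: 0BE9
Strip leading zeros: BE9
= 0xBE9


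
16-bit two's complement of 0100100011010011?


Original: 0100100011010011
Step 1 - Invert all bits: 1011011100101100
Step 2 - Add 1: 1011011100101100 + 1
= 1011011100101101 (represents -18643)


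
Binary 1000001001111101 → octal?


Group into 3-bit groups: 001000001001111101
  001 = 1
  000 = 0
  001 = 1
  001 = 1
  111 = 7
  101 = 5
= 0o101175


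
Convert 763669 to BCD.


Each digit → 4-bit binary:
  7 → 0111
  6 → 0110
  3 → 0011
  6 → 0110
  6 → 0110
  9 → 1001
= 0111 0110 0011 0110 0110 1001


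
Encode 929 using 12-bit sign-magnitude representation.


Sign bit: 0 (positive)
Magnitude: 929 = 01110100001
= 001110100001


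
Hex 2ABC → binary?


Each hex digit → 4 binary bits:
  2 = 0010
  A = 1010
  B = 1011
  C = 1100
Concatenate: 0010 1010 1011 1100
= 0010101010111100


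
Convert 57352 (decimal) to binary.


Divide by 2 repeatedly:
57352 ÷ 2 = 28676 remainder 0
28676 ÷ 2 = 14338 remainder 0
14338 ÷ 2 = 7169 remainder 0
7169 ÷ 2 = 3584 remainder 1
3584 ÷ 2 = 1792 remainder 0
1792 ÷ 2 = 896 remainder 0
896 ÷ 2 = 448 remainder 0
448 ÷ 2 = 224 remainder 0
224 ÷ 2 = 112 remainder 0
112 ÷ 2 = 56 remainder 0
56 ÷ 2 = 28 remainder 0
28 ÷ 2 = 14 remainder 0
14 ÷ 2 = 7 remainder 0
7 ÷ 2 = 3 remainder 1
3 ÷ 2 = 1 remainder 1
1 ÷ 2 = 0 remainder 1
Reading remainders bottom-up:
= 1110000000001000
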